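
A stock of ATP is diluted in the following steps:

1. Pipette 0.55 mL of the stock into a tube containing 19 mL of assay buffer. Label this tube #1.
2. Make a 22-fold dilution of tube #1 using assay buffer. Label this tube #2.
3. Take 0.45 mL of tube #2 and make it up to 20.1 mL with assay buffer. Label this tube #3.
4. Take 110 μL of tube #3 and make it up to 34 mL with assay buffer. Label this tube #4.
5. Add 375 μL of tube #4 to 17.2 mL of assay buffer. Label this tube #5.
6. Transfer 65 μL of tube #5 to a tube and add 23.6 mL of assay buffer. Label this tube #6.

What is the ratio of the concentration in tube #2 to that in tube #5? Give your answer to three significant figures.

Step 1: 0.55 mL + 19 mL = 19.55 mL total → factor 19.55/0.55 = 35.545
Step 2: 22-fold → factor 22
Step 3: 0.45 mL brought to 20.1 mL → factor 20.1/0.45 = 44.667
Step 4: 110 μL brought to 34 mL → factor 34000/110 = 309.09
Step 5: 375 μL + 17.2 mL = 17575 μL total → factor 17575/375 = 46.867
Dilution factor to tube #2 = 782; to tube #5 = 5.0599 × 10^8
[tube #2]/[tube #5] = (factor to tube #5)/(factor to tube #2) = 5.0599 × 10^8/782 = 6.47 × 10^5

6.47 × 10^5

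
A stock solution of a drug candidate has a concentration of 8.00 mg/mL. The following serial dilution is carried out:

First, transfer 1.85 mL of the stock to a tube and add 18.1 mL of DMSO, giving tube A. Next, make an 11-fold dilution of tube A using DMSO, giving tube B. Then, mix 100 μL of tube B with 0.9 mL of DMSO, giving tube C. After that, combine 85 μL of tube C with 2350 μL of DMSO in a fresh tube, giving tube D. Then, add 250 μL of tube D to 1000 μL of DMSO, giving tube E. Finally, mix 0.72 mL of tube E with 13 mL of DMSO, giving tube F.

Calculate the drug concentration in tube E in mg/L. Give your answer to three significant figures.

0.0471 mg/L

Step 1: 1.85 mL + 18.1 mL = 19.95 mL total → factor 19.95/1.85 = 10.784
Step 2: 11-fold → factor 11
Step 3: 100 μL + 0.9 mL = 1000 μL total → factor 1000/100 = 10
Step 4: 85 μL + 2350 μL = 2435 μL total → factor 2435/85 = 28.647
Step 5: 250 μL + 1000 μL = 1250 μL total → factor 1250/250 = 5
Dilution factor through tube E = 10.784 × 11 × 10 × 28.647 × 5 = 1.6991 × 10^5
[tube E] = 8.00 mg/mL / 1.6991 × 10^5 = 4.708 × 10^-5 mg/mL = 0.0471 mg/L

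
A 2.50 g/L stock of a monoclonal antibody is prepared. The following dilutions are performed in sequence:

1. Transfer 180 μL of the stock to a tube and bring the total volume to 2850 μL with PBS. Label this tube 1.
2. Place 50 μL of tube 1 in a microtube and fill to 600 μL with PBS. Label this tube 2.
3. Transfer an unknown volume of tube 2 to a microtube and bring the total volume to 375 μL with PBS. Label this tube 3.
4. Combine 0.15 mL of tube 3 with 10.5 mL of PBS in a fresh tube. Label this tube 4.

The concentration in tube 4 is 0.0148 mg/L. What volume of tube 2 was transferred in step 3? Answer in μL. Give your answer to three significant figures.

Step 1: 180 μL brought to 2850 μL → factor 2850/180 = 15.833
Step 2: 50 μL brought to 600 μL → factor 600/50 = 12
Step 3: v brought to 375 μL → factor = 375 μL/v
Step 4: 0.15 mL + 10.5 mL = 10.65 mL total → factor 10.65/0.15 = 71
Product of known-step factors = 13490
Overall factor = 2.50 g/L / (0.0148 mg/L) = 1.6892 × 10^5
Step-3 factor = 1.6892 × 10^5 / 13490 = 12.522
v = 375 μL / 12.522 = 29.9 μL

29.9 μL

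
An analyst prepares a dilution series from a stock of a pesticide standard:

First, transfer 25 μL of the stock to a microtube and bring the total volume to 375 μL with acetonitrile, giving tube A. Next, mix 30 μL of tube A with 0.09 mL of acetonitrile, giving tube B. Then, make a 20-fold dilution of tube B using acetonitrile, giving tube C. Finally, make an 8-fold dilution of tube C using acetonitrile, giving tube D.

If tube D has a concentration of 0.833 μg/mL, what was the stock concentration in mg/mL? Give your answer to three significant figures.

8.00 mg/mL

Step 1: 25 μL brought to 375 μL → factor 375/25 = 15
Step 2: 30 μL + 0.09 mL = 120 μL total → factor 120/30 = 4
Step 3: 20-fold → factor 20
Step 4: 8-fold → factor 8
Overall dilution factor = 15 × 4 × 20 × 8 = 9600
Stock = 0.833 μg/mL × 9600 = 7997 μg/mL = 8.00 mg/mL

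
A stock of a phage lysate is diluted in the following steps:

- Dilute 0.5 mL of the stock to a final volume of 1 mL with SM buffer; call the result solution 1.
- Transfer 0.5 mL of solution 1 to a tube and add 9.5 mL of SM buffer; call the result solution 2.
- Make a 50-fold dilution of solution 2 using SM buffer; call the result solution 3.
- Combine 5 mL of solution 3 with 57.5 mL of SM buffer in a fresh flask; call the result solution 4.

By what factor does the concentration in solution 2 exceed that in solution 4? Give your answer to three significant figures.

625

Step 1: 0.5 mL brought to 1 mL → factor 1/0.5 = 2
Step 2: 0.5 mL + 9.5 mL = 10 mL total → factor 10/0.5 = 20
Step 3: 50-fold → factor 50
Step 4: 5 mL + 57.5 mL = 62.5 mL total → factor 62.5/5 = 12.5
Dilution factor to solution 2 = 40; to solution 4 = 25000
[solution 2]/[solution 4] = (factor to solution 4)/(factor to solution 2) = 25000/40 = 625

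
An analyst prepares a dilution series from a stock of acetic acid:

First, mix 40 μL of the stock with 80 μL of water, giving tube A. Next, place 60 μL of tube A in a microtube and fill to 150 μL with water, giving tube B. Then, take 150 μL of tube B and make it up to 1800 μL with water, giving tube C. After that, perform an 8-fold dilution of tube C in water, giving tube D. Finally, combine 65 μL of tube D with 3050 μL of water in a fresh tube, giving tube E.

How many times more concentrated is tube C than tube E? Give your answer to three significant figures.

383

Step 1: 40 μL + 80 μL = 120 μL total → factor 120/40 = 3
Step 2: 60 μL brought to 150 μL → factor 150/60 = 2.5
Step 3: 150 μL brought to 1800 μL → factor 1800/150 = 12
Step 4: 8-fold → factor 8
Step 5: 65 μL + 3050 μL = 3115 μL total → factor 3115/65 = 47.923
Dilution factor to tube C = 90; to tube E = 34505
[tube C]/[tube E] = (factor to tube E)/(factor to tube C) = 34505/90 = 383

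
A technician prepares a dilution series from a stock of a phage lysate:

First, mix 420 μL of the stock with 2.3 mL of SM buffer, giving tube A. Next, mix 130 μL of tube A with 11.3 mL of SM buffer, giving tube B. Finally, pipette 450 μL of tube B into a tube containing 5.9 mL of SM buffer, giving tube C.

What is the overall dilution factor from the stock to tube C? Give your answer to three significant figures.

Step 1: 420 μL + 2.3 mL = 2720 μL total → factor 2720/420 = 6.4762
Step 2: 130 μL + 11.3 mL = 11430 μL total → factor 11430/130 = 87.923
Step 3: 450 μL + 5.9 mL = 6350 μL total → factor 6350/450 = 14.111
Overall dilution factor = 6.4762 × 87.923 × 14.111 = 8035

8.03 × 10^3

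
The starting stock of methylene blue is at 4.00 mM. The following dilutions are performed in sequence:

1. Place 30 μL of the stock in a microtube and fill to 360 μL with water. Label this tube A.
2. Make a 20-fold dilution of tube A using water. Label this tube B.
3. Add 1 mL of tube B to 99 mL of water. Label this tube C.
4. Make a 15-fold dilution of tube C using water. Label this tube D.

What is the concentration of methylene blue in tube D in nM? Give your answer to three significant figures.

Step 1: 30 μL brought to 360 μL → factor 360/30 = 12
Step 2: 20-fold → factor 20
Step 3: 1 mL + 99 mL = 100 mL total → factor 100/1 = 100
Step 4: 15-fold → factor 15
Overall dilution factor = 12 × 20 × 100 × 15 = 3.6 × 10^5
Final = 4.00 mM / 3.6 × 10^5 = 1.111 × 10^-5 mM = 11.1 nM

11.1 nM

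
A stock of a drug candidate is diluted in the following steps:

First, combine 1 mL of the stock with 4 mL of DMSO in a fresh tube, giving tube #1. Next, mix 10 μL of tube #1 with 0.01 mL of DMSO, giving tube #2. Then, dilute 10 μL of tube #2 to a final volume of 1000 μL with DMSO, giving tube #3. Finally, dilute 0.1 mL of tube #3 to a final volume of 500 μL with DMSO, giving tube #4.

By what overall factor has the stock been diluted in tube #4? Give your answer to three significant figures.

Step 1: 1 mL + 4 mL = 5 mL total → factor 5/1 = 5
Step 2: 10 μL + 0.01 mL = 20 μL total → factor 20/10 = 2
Step 3: 10 μL brought to 1000 μL → factor 1000/10 = 100
Step 4: 0.1 mL brought to 500 μL → factor 0.5/0.1 = 5
Overall dilution factor = 5 × 2 × 100 × 5 = 5000

5.00 × 10^3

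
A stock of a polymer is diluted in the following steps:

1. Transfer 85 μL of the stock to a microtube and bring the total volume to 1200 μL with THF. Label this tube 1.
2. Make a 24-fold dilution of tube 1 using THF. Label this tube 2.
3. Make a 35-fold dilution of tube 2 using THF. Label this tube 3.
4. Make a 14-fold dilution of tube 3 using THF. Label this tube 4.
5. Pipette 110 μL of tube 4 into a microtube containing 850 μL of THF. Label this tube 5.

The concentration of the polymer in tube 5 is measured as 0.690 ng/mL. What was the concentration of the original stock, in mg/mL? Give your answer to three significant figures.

1.00 mg/mL

Step 1: 85 μL brought to 1200 μL → factor 1200/85 = 14.118
Step 2: 24-fold → factor 24
Step 3: 35-fold → factor 35
Step 4: 14-fold → factor 14
Step 5: 110 μL + 850 μL = 960 μL total → factor 960/110 = 8.7273
Overall dilution factor = 14.118 × 24 × 35 × 14 × 8.7273 = 1.4489 × 10^6
Stock = 0.690 ng/mL × 1.4489 × 10^6 = 9.998 × 10^5 ng/mL = 1.00 mg/mL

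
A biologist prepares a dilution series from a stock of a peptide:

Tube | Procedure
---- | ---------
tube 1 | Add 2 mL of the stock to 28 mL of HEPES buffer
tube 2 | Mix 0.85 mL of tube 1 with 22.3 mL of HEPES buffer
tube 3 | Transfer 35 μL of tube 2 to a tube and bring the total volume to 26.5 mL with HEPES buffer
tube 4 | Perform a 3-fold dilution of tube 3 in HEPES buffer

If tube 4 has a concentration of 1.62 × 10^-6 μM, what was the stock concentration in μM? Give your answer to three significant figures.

1.50 μM

Step 1: 2 mL + 28 mL = 30 mL total → factor 30/2 = 15
Step 2: 0.85 mL + 22.3 mL = 23.15 mL total → factor 23.15/0.85 = 27.235
Step 3: 35 μL brought to 26.5 mL → factor 26500/35 = 757.14
Step 4: 3-fold → factor 3
Overall dilution factor = 15 × 27.235 × 757.14 × 3 = 9.2795 × 10^5
Stock = 1.62 × 10^-6 μM × 9.2795 × 10^5 = 1.50 μM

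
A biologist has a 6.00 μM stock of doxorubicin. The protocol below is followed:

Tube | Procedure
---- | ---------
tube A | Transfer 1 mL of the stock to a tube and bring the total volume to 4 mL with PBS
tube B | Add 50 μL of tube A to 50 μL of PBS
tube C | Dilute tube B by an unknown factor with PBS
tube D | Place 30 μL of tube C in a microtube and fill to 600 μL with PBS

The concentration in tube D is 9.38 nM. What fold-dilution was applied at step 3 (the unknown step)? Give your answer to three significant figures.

Step 1: 1 mL brought to 4 mL → factor 4/1 = 4
Step 2: 50 μL + 50 μL = 100 μL total → factor 100/50 = 2
Step 3: unknown factor x
Step 4: 30 μL brought to 600 μL → factor 600/30 = 20
Product of known-step factors = 160
Overall factor = 6.00 μM / (9.38 nM) = 639.66
x = 639.66 / 160 = 4.00

4.00-fold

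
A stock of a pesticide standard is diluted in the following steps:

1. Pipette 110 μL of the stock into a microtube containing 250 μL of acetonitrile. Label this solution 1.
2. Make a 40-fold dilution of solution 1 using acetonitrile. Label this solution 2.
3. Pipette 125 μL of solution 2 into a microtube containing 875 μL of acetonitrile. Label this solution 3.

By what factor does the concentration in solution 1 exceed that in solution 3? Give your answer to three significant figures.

Step 1: 110 μL + 250 μL = 360 μL total → factor 360/110 = 3.2727
Step 2: 40-fold → factor 40
Step 3: 125 μL + 875 μL = 1000 μL total → factor 1000/125 = 8
Dilution factor to solution 1 = 3.2727; to solution 3 = 1047.3
[solution 1]/[solution 3] = (factor to solution 3)/(factor to solution 1) = 1047.3/3.2727 = 320

320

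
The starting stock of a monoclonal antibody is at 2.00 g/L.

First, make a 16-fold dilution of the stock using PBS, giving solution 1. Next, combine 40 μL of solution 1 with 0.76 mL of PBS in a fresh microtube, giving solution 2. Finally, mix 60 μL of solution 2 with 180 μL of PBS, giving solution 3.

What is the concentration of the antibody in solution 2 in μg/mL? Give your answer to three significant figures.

6.25 μg/mL

Step 1: 16-fold → factor 16
Step 2: 40 μL + 0.76 mL = 800 μL total → factor 800/40 = 20
Dilution factor through solution 2 = 16 × 20 = 320
[solution 2] = 2.00 g/L / 320 = 0.006250 g/L = 6.25 μg/mL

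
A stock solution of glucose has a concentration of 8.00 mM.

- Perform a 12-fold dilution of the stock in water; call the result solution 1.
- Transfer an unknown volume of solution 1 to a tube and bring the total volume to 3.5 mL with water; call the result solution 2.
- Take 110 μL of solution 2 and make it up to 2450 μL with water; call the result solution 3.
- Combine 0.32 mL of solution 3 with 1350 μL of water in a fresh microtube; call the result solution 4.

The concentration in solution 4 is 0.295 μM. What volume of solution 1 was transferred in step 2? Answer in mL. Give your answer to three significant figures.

0.180 mL

Step 1: 12-fold → factor 12
Step 2: v brought to 3.5 mL → factor = 3.5 mL/v
Step 3: 110 μL brought to 2450 μL → factor 2450/110 = 22.273
Step 4: 0.32 mL + 1350 μL = 1.67 mL total → factor 1.67/0.32 = 5.2188
Product of known-step factors = 1394.8
Overall factor = 8.00 mM / (0.295 μM) = 27119
Step-2 factor = 27119 / 1394.8 = 19.442
v = 3.5 mL / 19.442 = 0.180 mL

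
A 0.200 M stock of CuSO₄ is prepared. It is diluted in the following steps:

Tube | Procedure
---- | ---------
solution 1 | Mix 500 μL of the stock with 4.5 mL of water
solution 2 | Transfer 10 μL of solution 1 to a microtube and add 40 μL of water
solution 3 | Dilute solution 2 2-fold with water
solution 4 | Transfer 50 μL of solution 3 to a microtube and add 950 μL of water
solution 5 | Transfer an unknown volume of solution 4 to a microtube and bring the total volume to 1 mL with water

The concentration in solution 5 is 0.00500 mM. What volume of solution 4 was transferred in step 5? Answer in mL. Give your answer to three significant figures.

0.0500 mL

Step 1: 500 μL + 4.5 mL = 5000 μL total → factor 5000/500 = 10
Step 2: 10 μL + 40 μL = 50 μL total → factor 50/10 = 5
Step 3: 2-fold → factor 2
Step 4: 50 μL + 950 μL = 1000 μL total → factor 1000/50 = 20
Step 5: v brought to 1 mL → factor = 1 mL/v
Product of known-step factors = 2000
Overall factor = 0.200 M / (0.00500 mM) = 40000
Step-5 factor = 40000 / 2000 = 20
v = 1 mL / 20 = 0.0500 mL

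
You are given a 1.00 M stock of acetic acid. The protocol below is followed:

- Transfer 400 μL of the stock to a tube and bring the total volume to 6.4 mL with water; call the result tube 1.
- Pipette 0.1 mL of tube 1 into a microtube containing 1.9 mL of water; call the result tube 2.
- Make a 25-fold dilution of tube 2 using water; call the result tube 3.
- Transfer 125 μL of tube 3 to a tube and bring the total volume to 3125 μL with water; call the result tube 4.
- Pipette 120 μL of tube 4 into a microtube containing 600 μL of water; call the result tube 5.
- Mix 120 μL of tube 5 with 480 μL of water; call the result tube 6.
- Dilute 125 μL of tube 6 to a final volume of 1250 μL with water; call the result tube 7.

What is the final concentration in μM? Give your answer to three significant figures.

0.0167 μM

Step 1: 400 μL brought to 6.4 mL → factor 6400/400 = 16
Step 2: 0.1 mL + 1.9 mL = 2 mL total → factor 2/0.1 = 20
Step 3: 25-fold → factor 25
Step 4: 125 μL brought to 3125 μL → factor 3125/125 = 25
Step 5: 120 μL + 600 μL = 720 μL total → factor 720/120 = 6
Step 6: 120 μL + 480 μL = 600 μL total → factor 600/120 = 5
Step 7: 125 μL brought to 1250 μL → factor 1250/125 = 10
Overall dilution factor = 16 × 20 × 25 × 25 × 6 × 5 × 10 = 6 × 10^7
Final = 1.00 M / 6 × 10^7 = 1.667 × 10^-8 M = 0.0167 μM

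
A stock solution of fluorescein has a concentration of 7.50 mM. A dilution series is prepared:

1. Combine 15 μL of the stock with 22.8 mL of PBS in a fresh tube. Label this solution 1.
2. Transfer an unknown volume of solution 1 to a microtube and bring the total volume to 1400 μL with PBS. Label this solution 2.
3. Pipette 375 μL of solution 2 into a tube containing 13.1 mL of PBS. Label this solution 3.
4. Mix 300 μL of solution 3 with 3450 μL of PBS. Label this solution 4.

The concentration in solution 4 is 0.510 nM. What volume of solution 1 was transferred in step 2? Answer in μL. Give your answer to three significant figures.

65.0 μL

Step 1: 15 μL + 22.8 mL = 22815 μL total → factor 22815/15 = 1521
Step 2: v brought to 1400 μL → factor = 1400 μL/v
Step 3: 375 μL + 13.1 mL = 13475 μL total → factor 13475/375 = 35.933
Step 4: 300 μL + 3450 μL = 3750 μL total → factor 3750/300 = 12.5
Product of known-step factors = 6.8318 × 10^5
Overall factor = 7.50 mM / (0.510 nM) = 1.4706 × 10^7
Step-2 factor = 1.4706 × 10^7 / 6.8318 × 10^5 = 21.526
v = 1400 μL / 21.526 = 65.0 μL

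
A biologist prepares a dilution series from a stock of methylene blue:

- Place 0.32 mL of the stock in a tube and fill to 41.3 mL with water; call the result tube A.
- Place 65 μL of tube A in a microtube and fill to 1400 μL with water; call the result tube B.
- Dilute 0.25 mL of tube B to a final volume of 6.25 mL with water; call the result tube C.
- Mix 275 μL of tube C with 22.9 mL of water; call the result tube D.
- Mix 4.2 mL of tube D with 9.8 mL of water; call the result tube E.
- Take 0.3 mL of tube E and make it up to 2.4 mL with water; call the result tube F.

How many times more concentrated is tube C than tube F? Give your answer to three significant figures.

Step 1: 0.32 mL brought to 41.3 mL → factor 41.3/0.32 = 129.06
Step 2: 65 μL brought to 1400 μL → factor 1400/65 = 21.538
Step 3: 0.25 mL brought to 6.25 mL → factor 6.25/0.25 = 25
Step 4: 275 μL + 22.9 mL = 23175 μL total → factor 23175/275 = 84.273
Step 5: 4.2 mL + 9.8 mL = 14 mL total → factor 14/4.2 = 3.3333
Step 6: 0.3 mL brought to 2.4 mL → factor 2.4/0.3 = 8
Dilution factor to tube C = 69495; to tube F = 1.5617 × 10^8
[tube C]/[tube F] = (factor to tube F)/(factor to tube C) = 1.5617 × 10^8/69495 = 2.25 × 10^3

2.25 × 10^3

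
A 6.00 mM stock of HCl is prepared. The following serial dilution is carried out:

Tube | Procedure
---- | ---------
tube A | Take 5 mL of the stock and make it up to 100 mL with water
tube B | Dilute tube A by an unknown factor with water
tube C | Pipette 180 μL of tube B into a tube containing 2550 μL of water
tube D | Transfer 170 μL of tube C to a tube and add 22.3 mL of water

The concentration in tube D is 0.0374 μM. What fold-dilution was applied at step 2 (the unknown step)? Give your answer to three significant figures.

4.00-fold

Step 1: 5 mL brought to 100 mL → factor 100/5 = 20
Step 2: unknown factor x
Step 3: 180 μL + 2550 μL = 2730 μL total → factor 2730/180 = 15.167
Step 4: 170 μL + 22.3 mL = 22470 μL total → factor 22470/170 = 132.18
Product of known-step factors = 40094
Overall factor = 6.00 mM / (0.0374 μM) = 1.6043 × 10^5
x = 1.6043 × 10^5 / 40094 = 4.00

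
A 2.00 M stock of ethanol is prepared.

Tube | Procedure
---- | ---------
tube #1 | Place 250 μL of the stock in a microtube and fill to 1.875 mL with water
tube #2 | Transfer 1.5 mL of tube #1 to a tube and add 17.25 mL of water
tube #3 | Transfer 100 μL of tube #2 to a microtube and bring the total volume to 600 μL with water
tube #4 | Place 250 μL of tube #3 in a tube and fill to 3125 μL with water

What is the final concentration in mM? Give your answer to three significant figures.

Step 1: 250 μL brought to 1.875 mL → factor 1875/250 = 7.5
Step 2: 1.5 mL + 17.25 mL = 18.75 mL total → factor 18.75/1.5 = 12.5
Step 3: 100 μL brought to 600 μL → factor 600/100 = 6
Step 4: 250 μL brought to 3125 μL → factor 3125/250 = 12.5
Overall dilution factor = 7.5 × 12.5 × 6 × 12.5 = 7031.2
Final = 2.00 M / 7031.2 = 0.0002844 M = 0.284 mM

0.284 mM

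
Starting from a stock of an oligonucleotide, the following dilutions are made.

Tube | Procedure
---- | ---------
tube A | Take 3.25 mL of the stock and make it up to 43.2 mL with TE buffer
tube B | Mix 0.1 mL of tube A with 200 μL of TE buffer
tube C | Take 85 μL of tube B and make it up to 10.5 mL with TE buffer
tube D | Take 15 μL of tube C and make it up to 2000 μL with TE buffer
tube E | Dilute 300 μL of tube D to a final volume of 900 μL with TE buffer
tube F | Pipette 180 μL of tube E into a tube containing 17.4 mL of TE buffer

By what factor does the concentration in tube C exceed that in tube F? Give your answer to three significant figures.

Step 1: 3.25 mL brought to 43.2 mL → factor 43.2/3.25 = 13.292
Step 2: 0.1 mL + 200 μL = 0.3 mL total → factor 0.3/0.1 = 3
Step 3: 85 μL brought to 10.5 mL → factor 10500/85 = 123.53
Step 4: 15 μL brought to 2000 μL → factor 2000/15 = 133.33
Step 5: 300 μL brought to 900 μL → factor 900/300 = 3
Step 6: 180 μL + 17.4 mL = 17580 μL total → factor 17580/180 = 97.667
Dilution factor to tube C = 4926; to tube F = 1.9244 × 10^8
[tube C]/[tube F] = (factor to tube F)/(factor to tube C) = 1.9244 × 10^8/4926 = 3.91 × 10^4

3.91 × 10^4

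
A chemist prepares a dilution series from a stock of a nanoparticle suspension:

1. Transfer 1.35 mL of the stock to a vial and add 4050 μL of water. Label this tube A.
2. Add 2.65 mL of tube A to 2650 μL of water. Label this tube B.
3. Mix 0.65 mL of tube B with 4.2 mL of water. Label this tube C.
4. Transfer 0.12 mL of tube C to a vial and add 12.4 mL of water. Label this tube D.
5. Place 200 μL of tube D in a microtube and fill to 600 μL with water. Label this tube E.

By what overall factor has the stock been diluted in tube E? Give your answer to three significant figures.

1.87 × 10^4

Step 1: 1.35 mL + 4050 μL = 5.4 mL total → factor 5.4/1.35 = 4
Step 2: 2.65 mL + 2650 μL = 5.3 mL total → factor 5.3/2.65 = 2
Step 3: 0.65 mL + 4.2 mL = 4.85 mL total → factor 4.85/0.65 = 7.4615
Step 4: 0.12 mL + 12.4 mL = 12.52 mL total → factor 12.52/0.12 = 104.33
Step 5: 200 μL brought to 600 μL → factor 600/200 = 3
Overall dilution factor = 4 × 2 × 7.4615 × 104.33 × 3 = 18684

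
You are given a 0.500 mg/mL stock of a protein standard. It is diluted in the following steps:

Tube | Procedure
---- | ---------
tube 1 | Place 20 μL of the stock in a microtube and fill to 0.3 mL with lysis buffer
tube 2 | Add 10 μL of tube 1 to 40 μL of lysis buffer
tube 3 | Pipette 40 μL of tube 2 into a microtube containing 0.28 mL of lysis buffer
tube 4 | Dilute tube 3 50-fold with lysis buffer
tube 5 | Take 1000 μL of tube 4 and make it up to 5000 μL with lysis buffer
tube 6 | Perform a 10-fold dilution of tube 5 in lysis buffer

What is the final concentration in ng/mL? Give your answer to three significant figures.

0.333 ng/mL

Step 1: 20 μL brought to 0.3 mL → factor 300/20 = 15
Step 2: 10 μL + 40 μL = 50 μL total → factor 50/10 = 5
Step 3: 40 μL + 0.28 mL = 320 μL total → factor 320/40 = 8
Step 4: 50-fold → factor 50
Step 5: 1000 μL brought to 5000 μL → factor 5000/1000 = 5
Step 6: 10-fold → factor 10
Overall dilution factor = 15 × 5 × 8 × 50 × 5 × 10 = 1.5 × 10^6
Final = 0.500 mg/mL / 1.5 × 10^6 = 3.333 × 10^-7 mg/mL = 0.333 ng/mL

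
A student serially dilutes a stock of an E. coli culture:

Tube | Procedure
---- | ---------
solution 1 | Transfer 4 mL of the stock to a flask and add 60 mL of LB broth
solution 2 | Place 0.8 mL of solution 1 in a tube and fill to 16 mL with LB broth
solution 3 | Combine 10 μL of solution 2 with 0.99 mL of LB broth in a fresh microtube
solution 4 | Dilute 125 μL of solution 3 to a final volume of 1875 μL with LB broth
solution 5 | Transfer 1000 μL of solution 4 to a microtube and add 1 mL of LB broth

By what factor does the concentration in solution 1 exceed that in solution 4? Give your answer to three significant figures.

Step 1: 4 mL + 60 mL = 64 mL total → factor 64/4 = 16
Step 2: 0.8 mL brought to 16 mL → factor 16/0.8 = 20
Step 3: 10 μL + 0.99 mL = 1000 μL total → factor 1000/10 = 100
Step 4: 125 μL brought to 1875 μL → factor 1875/125 = 15
Dilution factor to solution 1 = 16; to solution 4 = 4.8 × 10^5
[solution 1]/[solution 4] = (factor to solution 4)/(factor to solution 1) = 4.8 × 10^5/16 = 3.00 × 10^4

3.00 × 10^4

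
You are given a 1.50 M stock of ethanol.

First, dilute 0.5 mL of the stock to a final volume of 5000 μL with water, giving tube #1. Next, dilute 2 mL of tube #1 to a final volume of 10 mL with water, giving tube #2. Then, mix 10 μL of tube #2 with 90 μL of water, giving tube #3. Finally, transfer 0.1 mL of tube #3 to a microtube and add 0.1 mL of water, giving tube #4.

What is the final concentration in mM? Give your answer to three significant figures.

1.50 mM

Step 1: 0.5 mL brought to 5000 μL → factor 5/0.5 = 10
Step 2: 2 mL brought to 10 mL → factor 10/2 = 5
Step 3: 10 μL + 90 μL = 100 μL total → factor 100/10 = 10
Step 4: 0.1 mL + 0.1 mL = 0.2 mL total → factor 0.2/0.1 = 2
Overall dilution factor = 10 × 5 × 10 × 2 = 1000
Final = 1.50 M / 1000 = 0.001500 M = 1.50 mM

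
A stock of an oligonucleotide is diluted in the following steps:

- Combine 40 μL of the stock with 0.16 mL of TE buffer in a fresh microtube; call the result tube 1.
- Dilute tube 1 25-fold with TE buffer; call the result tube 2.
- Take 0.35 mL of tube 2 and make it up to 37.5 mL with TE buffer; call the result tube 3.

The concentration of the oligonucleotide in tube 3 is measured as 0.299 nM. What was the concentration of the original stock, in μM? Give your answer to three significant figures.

Step 1: 40 μL + 0.16 mL = 200 μL total → factor 200/40 = 5
Step 2: 25-fold → factor 25
Step 3: 0.35 mL brought to 37.5 mL → factor 37.5/0.35 = 107.14
Overall dilution factor = 5 × 25 × 107.14 = 13393
Stock = 0.299 nM × 13393 = 4004 nM = 4.00 μM

4.00 μM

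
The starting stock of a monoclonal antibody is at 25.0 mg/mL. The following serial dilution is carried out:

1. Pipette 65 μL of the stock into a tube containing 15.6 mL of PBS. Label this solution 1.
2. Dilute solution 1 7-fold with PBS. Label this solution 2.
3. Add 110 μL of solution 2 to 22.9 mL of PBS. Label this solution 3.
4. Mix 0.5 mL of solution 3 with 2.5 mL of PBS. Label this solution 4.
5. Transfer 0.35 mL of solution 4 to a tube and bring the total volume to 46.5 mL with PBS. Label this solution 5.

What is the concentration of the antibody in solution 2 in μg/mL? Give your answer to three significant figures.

14.8 μg/mL

Step 1: 65 μL + 15.6 mL = 15665 μL total → factor 15665/65 = 241
Step 2: 7-fold → factor 7
Dilution factor through solution 2 = 241 × 7 = 1687
[solution 2] = 25.0 mg/mL / 1687 = 0.01482 mg/mL = 14.8 μg/mL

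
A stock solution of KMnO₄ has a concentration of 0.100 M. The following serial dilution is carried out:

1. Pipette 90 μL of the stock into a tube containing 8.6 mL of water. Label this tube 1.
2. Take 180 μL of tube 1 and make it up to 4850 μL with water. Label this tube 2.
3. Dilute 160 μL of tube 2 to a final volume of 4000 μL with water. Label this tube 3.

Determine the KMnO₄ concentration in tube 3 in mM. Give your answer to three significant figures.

0.00154 mM

Step 1: 90 μL + 8.6 mL = 8690 μL total → factor 8690/90 = 96.556
Step 2: 180 μL brought to 4850 μL → factor 4850/180 = 26.944
Step 3: 160 μL brought to 4000 μL → factor 4000/160 = 25
Overall dilution factor = 96.556 × 26.944 × 25 = 65041
Final = 0.100 M / 65041 = 1.537 × 10^-6 M = 0.00154 mM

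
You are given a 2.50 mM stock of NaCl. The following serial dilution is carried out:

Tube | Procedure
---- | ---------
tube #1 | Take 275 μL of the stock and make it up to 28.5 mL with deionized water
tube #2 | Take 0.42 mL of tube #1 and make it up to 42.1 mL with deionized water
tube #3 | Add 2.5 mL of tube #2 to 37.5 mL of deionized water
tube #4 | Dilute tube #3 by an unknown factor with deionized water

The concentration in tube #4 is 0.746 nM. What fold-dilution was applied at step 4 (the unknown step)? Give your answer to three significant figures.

20.2-fold

Step 1: 275 μL brought to 28.5 mL → factor 28500/275 = 103.64
Step 2: 0.42 mL brought to 42.1 mL → factor 42.1/0.42 = 100.24
Step 3: 2.5 mL + 37.5 mL = 40 mL total → factor 40/2.5 = 16
Step 4: unknown factor x
Product of known-step factors = 1.6621 × 10^5
Overall factor = 2.50 mM / (0.746 nM) = 3.3512 × 10^6
x = 3.3512 × 10^6 / 1.6621 × 10^5 = 20.2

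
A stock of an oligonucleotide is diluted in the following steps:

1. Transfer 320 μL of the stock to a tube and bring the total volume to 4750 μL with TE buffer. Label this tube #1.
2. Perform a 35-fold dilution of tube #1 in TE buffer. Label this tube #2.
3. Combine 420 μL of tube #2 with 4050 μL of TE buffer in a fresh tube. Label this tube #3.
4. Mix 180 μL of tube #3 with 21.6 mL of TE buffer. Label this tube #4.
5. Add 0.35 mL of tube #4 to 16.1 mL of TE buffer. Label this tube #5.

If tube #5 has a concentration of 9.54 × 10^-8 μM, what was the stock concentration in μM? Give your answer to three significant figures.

3.00 μM

Step 1: 320 μL brought to 4750 μL → factor 4750/320 = 14.844
Step 2: 35-fold → factor 35
Step 3: 420 μL + 4050 μL = 4470 μL total → factor 4470/420 = 10.643
Step 4: 180 μL + 21.6 mL = 21780 μL total → factor 21780/180 = 121
Step 5: 0.35 mL + 16.1 mL = 16.45 mL total → factor 16.45/0.35 = 47
Overall dilution factor = 14.844 × 35 × 10.643 × 121 × 47 = 3.1445 × 10^7
Stock = 9.54 × 10^-8 μM × 3.1445 × 10^7 = 3.00 μM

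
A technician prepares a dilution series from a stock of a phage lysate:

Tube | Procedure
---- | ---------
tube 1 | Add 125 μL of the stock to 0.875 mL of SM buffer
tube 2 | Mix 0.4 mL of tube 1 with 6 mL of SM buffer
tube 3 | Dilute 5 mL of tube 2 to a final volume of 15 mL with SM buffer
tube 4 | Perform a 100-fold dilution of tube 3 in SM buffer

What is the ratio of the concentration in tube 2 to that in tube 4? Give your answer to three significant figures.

Step 1: 125 μL + 0.875 mL = 1000 μL total → factor 1000/125 = 8
Step 2: 0.4 mL + 6 mL = 6.4 mL total → factor 6.4/0.4 = 16
Step 3: 5 mL brought to 15 mL → factor 15/5 = 3
Step 4: 100-fold → factor 100
Dilution factor to tube 2 = 128; to tube 4 = 38400
[tube 2]/[tube 4] = (factor to tube 4)/(factor to tube 2) = 38400/128 = 300

300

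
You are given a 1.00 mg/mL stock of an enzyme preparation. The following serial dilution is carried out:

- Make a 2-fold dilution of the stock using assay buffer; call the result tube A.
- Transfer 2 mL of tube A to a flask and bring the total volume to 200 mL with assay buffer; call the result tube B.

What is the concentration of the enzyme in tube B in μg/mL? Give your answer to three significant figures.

Step 1: 2-fold → factor 2
Step 2: 2 mL brought to 200 mL → factor 200/2 = 100
Overall dilution factor = 2 × 100 = 200
Final = 1.00 mg/mL / 200 = 0.005000 mg/mL = 5.00 μg/mL

5.00 μg/mL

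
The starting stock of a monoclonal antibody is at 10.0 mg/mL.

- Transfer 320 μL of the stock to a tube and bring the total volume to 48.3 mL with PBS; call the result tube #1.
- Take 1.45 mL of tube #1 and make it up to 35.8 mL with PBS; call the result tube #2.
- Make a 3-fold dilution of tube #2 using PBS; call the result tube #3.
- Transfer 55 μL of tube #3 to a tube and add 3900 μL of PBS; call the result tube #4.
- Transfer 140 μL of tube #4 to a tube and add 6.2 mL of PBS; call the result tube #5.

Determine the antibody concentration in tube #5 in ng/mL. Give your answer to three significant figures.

Step 1: 320 μL brought to 48.3 mL → factor 48300/320 = 150.94
Step 2: 1.45 mL brought to 35.8 mL → factor 35.8/1.45 = 24.69
Step 3: 3-fold → factor 3
Step 4: 55 μL + 3900 μL = 3955 μL total → factor 3955/55 = 71.909
Step 5: 140 μL + 6.2 mL = 6340 μL total → factor 6340/140 = 45.286
Overall dilution factor = 150.94 × 24.69 × 3 × 71.909 × 45.286 = 3.6406 × 10^7
Final = 10.0 mg/mL / 3.6406 × 10^7 = 2.747 × 10^-7 mg/mL = 0.275 ng/mL

0.275 ng/mL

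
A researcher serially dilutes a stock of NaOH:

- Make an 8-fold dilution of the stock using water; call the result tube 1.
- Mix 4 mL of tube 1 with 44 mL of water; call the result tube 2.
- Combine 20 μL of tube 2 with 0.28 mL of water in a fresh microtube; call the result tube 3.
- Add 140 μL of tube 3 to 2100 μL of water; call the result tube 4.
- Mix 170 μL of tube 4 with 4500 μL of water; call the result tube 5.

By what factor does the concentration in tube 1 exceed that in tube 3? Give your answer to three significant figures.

180

Step 1: 8-fold → factor 8
Step 2: 4 mL + 44 mL = 48 mL total → factor 48/4 = 12
Step 3: 20 μL + 0.28 mL = 300 μL total → factor 300/20 = 15
Dilution factor to tube 1 = 8; to tube 3 = 1440
[tube 1]/[tube 3] = (factor to tube 3)/(factor to tube 1) = 1440/8 = 180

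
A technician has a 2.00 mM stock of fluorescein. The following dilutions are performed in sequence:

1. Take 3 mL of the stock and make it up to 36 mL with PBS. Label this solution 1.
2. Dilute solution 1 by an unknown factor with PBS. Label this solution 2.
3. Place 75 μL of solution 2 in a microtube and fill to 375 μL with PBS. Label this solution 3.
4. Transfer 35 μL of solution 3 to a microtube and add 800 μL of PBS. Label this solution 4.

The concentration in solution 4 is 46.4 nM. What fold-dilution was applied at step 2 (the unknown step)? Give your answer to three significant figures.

30.1-fold

Step 1: 3 mL brought to 36 mL → factor 36/3 = 12
Step 2: unknown factor x
Step 3: 75 μL brought to 375 μL → factor 375/75 = 5
Step 4: 35 μL + 800 μL = 835 μL total → factor 835/35 = 23.857
Product of known-step factors = 1431.4
Overall factor = 2.00 mM / (46.4 nM) = 43103
x = 43103 / 1431.4 = 30.1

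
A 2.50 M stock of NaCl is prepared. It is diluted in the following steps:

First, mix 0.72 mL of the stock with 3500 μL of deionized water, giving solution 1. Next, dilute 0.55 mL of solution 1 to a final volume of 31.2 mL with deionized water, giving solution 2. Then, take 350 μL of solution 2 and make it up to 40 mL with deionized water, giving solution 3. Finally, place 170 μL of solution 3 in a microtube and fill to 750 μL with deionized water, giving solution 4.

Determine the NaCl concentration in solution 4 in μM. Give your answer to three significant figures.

Step 1: 0.72 mL + 3500 μL = 4.22 mL total → factor 4.22/0.72 = 5.8611
Step 2: 0.55 mL brought to 31.2 mL → factor 31.2/0.55 = 56.727
Step 3: 350 μL brought to 40 mL → factor 40000/350 = 114.29
Step 4: 170 μL brought to 750 μL → factor 750/170 = 4.4118
Overall dilution factor = 5.8611 × 56.727 × 114.29 × 4.4118 = 1.6764 × 10^5
Final = 2.50 M / 1.6764 × 10^5 = 1.491 × 10^-5 M = 14.9 μM

14.9 μM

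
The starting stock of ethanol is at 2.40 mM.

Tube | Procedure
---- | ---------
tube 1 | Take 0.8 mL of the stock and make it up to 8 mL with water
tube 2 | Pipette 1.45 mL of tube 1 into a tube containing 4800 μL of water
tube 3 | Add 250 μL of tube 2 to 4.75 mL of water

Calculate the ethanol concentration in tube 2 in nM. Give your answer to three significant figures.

5.57 × 10^4 nM

Step 1: 0.8 mL brought to 8 mL → factor 8/0.8 = 10
Step 2: 1.45 mL + 4800 μL = 6.25 mL total → factor 6.25/1.45 = 4.3103
Dilution factor through tube 2 = 10 × 4.3103 = 43.103
[tube 2] = 2.40 mM / 43.103 = 0.05568 mM = 5.57 × 10^4 nM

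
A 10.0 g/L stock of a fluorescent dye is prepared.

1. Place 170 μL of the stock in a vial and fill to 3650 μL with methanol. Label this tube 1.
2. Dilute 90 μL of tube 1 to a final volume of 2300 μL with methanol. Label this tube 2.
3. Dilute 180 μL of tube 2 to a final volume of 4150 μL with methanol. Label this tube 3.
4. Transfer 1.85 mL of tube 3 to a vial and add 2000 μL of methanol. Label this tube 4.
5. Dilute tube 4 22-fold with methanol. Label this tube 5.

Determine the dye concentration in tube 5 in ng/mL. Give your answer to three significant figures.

17.3 ng/mL

Step 1: 170 μL brought to 3650 μL → factor 3650/170 = 21.471
Step 2: 90 μL brought to 2300 μL → factor 2300/90 = 25.556
Step 3: 180 μL brought to 4150 μL → factor 4150/180 = 23.056
Step 4: 1.85 mL + 2000 μL = 3.85 mL total → factor 3.85/1.85 = 2.0811
Step 5: 22-fold → factor 22
Overall dilution factor = 21.471 × 25.556 × 23.056 × 2.0811 × 22 = 5.7918 × 10^5
Final = 10.0 g/L / 5.7918 × 10^5 = 1.727 × 10^-5 g/L = 17.3 ng/mL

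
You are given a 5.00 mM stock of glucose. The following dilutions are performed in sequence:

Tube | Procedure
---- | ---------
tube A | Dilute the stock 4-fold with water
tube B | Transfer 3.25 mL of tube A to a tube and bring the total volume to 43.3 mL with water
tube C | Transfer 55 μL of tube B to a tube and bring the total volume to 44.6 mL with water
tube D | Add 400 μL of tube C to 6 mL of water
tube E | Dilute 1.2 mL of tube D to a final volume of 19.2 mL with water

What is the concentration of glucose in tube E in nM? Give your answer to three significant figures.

Step 1: 4-fold → factor 4
Step 2: 3.25 mL brought to 43.3 mL → factor 43.3/3.25 = 13.323
Step 3: 55 μL brought to 44.6 mL → factor 44600/55 = 810.91
Step 4: 400 μL + 6 mL = 6400 μL total → factor 6400/400 = 16
Step 5: 1.2 mL brought to 19.2 mL → factor 19.2/1.2 = 16
Overall dilution factor = 4 × 13.323 × 810.91 × 16 × 16 = 1.1063 × 10^7
Final = 5.00 mM / 1.1063 × 10^7 = 4.520 × 10^-7 mM = 0.452 nM

0.452 nM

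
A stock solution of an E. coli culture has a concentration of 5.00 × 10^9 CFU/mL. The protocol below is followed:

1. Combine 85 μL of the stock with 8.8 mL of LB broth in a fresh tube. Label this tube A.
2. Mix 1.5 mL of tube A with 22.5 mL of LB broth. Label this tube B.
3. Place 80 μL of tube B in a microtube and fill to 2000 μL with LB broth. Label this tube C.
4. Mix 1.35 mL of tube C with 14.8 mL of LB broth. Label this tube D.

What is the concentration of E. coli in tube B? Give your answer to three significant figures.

2.99 × 10^6 CFU/mL

Step 1: 85 μL + 8.8 mL = 8885 μL total → factor 8885/85 = 104.53
Step 2: 1.5 mL + 22.5 mL = 24 mL total → factor 24/1.5 = 16
Dilution factor through tube B = 104.53 × 16 = 1672.5
[tube B] = 5.00 × 10^9 CFU/mL / 1672.5 = 2.99 × 10^6 CFU/mL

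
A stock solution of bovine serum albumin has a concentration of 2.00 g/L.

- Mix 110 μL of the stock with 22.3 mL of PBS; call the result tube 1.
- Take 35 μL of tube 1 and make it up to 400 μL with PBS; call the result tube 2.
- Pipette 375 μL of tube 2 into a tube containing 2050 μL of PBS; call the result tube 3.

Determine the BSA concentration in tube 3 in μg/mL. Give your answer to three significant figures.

Step 1: 110 μL + 22.3 mL = 22410 μL total → factor 22410/110 = 203.73
Step 2: 35 μL brought to 400 μL → factor 400/35 = 11.429
Step 3: 375 μL + 2050 μL = 2425 μL total → factor 2425/375 = 6.4667
Overall dilution factor = 203.73 × 11.429 × 6.4667 = 15056
Final = 2.00 g/L / 15056 = 0.0001328 g/L = 0.133 μg/mL

0.133 μg/mL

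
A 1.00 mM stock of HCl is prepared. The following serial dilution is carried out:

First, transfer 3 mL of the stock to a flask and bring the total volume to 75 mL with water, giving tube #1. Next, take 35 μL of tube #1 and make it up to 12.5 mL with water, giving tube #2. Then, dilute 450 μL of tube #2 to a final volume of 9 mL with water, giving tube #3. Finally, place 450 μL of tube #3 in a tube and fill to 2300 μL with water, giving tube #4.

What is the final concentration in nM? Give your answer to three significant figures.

Step 1: 3 mL brought to 75 mL → factor 75/3 = 25
Step 2: 35 μL brought to 12.5 mL → factor 12500/35 = 357.14
Step 3: 450 μL brought to 9 mL → factor 9000/450 = 20
Step 4: 450 μL brought to 2300 μL → factor 2300/450 = 5.1111
Overall dilution factor = 25 × 357.14 × 20 × 5.1111 = 9.127 × 10^5
Final = 1.00 mM / 9.127 × 10^5 = 1.096 × 10^-6 mM = 1.10 nM

1.10 nM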